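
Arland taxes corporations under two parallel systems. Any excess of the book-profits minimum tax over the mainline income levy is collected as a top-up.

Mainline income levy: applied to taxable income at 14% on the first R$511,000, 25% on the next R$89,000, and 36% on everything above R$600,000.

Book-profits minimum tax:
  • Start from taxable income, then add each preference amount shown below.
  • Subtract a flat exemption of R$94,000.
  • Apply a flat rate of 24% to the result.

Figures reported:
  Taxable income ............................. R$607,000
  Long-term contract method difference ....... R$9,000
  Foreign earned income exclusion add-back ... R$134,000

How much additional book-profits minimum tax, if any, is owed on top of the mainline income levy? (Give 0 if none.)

R$61,130

Mainline income levy:
  R$511,000 × 14% = R$71,540
  R$89,000 × 25% = R$22,250
  R$7,000 × 36% = R$2,520
  → R$96,310

Book-profits minimum tax:
  Adjusted income: R$607,000 + R$9,000 + R$134,000 = R$750,000
  Less exemption R$94,000 → base R$656,000
  R$656,000 × 24% = R$157,440

Excess of book-profits minimum tax over mainline income levy: R$157,440 − R$96,310 = R$61,130.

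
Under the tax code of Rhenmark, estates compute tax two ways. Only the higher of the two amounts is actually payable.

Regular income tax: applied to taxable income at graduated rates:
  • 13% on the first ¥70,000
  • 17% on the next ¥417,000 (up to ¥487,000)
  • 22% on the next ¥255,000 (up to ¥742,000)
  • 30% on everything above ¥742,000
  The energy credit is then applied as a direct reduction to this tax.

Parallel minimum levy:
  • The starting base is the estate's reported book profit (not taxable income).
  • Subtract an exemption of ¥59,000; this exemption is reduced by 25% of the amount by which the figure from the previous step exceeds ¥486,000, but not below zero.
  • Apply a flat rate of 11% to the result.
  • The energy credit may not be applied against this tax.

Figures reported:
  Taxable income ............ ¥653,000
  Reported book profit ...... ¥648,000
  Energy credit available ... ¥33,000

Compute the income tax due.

¥83,510

Parallel minimum levy:
  Base (reported book profit): ¥648,000
  Exemption: ¥59,000 − 25% × (¥648,000 − ¥486,000) = ¥59,000 − ¥40,500 = ¥18,500
  Base: ¥648,000 − ¥18,500 = ¥629,500
  ¥629,500 × 11% = ¥69,245

Regular income tax:
  ¥70,000 × 13% = ¥9,100
  ¥417,000 × 17% = ¥70,890
  ¥166,000 × 22% = ¥36,520
  → ¥116,510
  Less energy credit ¥33,000 → ¥83,510

¥83,510 > ¥69,245, so the regular income tax governs.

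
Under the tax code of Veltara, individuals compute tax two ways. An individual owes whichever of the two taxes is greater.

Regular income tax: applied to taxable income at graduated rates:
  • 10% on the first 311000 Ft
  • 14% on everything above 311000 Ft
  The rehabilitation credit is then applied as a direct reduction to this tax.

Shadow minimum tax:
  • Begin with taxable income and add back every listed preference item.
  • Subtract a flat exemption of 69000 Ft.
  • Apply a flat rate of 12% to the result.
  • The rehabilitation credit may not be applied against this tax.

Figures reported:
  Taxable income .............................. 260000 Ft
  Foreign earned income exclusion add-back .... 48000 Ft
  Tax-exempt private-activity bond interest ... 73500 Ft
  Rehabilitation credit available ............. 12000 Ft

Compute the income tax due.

Shadow minimum tax:
  Adjusted income: 260000 Ft + 48000 Ft + 73500 Ft = 381500 Ft
  Less exemption 69000 Ft → base 312500 Ft
  312500 Ft × 12% = 37500 Ft

Regular income tax:
  260000 Ft × 10% = 26000 Ft
  Less rehabilitation credit 12000 Ft → 14000 Ft

37500 Ft > 14000 Ft, so the shadow minimum tax is the binding amount.

37500 Ft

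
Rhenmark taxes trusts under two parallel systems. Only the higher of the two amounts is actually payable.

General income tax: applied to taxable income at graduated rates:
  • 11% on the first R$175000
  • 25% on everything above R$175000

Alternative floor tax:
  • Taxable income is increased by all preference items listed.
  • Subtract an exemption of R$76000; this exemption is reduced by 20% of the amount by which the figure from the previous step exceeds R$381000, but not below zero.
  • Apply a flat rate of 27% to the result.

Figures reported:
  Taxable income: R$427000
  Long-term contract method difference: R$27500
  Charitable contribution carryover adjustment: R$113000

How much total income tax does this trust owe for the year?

R$142776

General income tax:
  R$175000 × 11% = R$19250
  R$252000 × 25% = R$63000
  → R$82250

Alternative floor tax:
  Adjusted income: R$427000 + R$27500 + R$113000 = R$567500
  Exemption: R$76000 − 20% × (R$567500 − R$381000) = R$76000 − R$37300 = R$38700
  Base: R$567500 − R$38700 = R$528800
  R$528800 × 27% = R$142776

R$142776 > R$82250, so the alternative floor tax is the binding amount.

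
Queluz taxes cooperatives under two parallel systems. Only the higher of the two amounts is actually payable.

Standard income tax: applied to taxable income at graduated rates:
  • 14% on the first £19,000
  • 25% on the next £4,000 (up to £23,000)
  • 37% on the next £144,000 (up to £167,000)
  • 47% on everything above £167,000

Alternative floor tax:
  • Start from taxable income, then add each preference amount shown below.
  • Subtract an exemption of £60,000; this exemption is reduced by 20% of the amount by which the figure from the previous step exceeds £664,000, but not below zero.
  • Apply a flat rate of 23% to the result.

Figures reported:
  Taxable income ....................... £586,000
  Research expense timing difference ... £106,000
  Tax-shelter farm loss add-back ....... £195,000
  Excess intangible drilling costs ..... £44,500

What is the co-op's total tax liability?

Standard income tax:
  £19,000 × 14% = £2,660
  £4,000 × 25% = £1,000
  £144,000 × 37% = £53,280
  £419,000 × 47% = £196,930
  → £253,870

Alternative floor tax:
  Adjusted income: £586,000 + £106,000 + £195,000 + £44,500 = £931,500
  Exemption: £60,000 − 20% × (£931,500 − £664,000) = £60,000 − £53,500 = £6,500
  Base: £931,500 − £6,500 = £925,000
  £925,000 × 23% = £212,750

£253,870 > £212,750, so the standard income tax governs.

£253,870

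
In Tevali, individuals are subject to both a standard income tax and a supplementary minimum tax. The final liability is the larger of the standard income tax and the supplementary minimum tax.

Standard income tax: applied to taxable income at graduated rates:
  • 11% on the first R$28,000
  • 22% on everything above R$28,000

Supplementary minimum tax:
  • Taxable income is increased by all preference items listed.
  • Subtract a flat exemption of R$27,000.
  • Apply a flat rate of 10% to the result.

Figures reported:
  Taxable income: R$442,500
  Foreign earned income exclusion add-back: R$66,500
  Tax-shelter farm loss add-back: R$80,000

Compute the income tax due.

R$94,270

Standard income tax:
  R$28,000 × 11% = R$3,080
  R$414,500 × 22% = R$91,190
  → R$94,270

Supplementary minimum tax:
  Adjusted income: R$442,500 + R$66,500 + R$80,000 = R$589,000
  Less exemption R$27,000 → base R$562,000
  R$562,000 × 10% = R$56,200

R$94,270 > R$56,200, so the standard income tax governs.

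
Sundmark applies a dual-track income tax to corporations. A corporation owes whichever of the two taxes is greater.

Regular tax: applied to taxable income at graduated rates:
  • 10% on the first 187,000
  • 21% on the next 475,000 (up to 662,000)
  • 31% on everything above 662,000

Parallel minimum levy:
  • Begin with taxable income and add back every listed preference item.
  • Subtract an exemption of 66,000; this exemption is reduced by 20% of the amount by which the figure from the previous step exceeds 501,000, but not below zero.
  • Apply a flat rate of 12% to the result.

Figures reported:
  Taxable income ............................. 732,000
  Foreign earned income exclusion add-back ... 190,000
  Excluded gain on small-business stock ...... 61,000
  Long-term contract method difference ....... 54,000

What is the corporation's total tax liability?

140,150

Regular tax:
  187,000 × 10% = 18,700
  475,000 × 21% = 99,750
  70,000 × 31% = 21,700
  → 140,150

Parallel minimum levy:
  Adjusted income: 732,000 + 190,000 + 61,000 + 54,000 = 1,037,000
  Exemption: 20% × (1,037,000 − 501,000) = 107,200 ≥ 66,000, so the exemption is fully phased out
  Base: 1,037,000 − 0 = 1,037,000
  1,037,000 × 12% = 124,440

140,150 > 124,440, so the regular tax governs.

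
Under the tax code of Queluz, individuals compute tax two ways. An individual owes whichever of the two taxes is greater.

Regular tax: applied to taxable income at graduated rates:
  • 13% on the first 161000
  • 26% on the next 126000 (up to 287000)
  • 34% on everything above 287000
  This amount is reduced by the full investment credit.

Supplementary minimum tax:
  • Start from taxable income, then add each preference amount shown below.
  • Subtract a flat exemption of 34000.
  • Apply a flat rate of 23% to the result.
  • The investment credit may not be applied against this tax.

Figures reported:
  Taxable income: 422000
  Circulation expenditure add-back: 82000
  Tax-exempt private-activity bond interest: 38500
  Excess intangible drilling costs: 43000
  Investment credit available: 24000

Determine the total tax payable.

126845

Regular tax:
  161000 × 13% = 20930
  126000 × 26% = 32760
  135000 × 34% = 45900
  → 99590
  Less investment credit 24000 → 75590

Supplementary minimum tax:
  Adjusted income: 422000 + 82000 + 38500 + 43000 = 585500
  Less exemption 34000 → base 551500
  551500 × 23% = 126845

126845 > 75590, so the supplementary minimum tax is the binding amount.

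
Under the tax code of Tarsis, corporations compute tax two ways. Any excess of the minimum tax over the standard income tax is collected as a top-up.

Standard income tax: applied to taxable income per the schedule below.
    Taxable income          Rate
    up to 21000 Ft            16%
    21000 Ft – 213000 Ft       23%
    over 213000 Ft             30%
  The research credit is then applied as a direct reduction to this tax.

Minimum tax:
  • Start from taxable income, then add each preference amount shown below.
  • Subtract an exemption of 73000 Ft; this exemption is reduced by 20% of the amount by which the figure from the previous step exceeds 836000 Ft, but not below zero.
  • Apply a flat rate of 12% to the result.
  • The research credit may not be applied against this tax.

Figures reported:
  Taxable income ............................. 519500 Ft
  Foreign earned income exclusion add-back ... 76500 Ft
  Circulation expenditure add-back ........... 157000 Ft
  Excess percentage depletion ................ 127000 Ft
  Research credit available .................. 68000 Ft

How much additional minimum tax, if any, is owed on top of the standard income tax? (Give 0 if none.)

Standard income tax:
  21000 Ft × 16% = 3360 Ft
  192000 Ft × 23% = 44160 Ft
  306500 Ft × 30% = 91950 Ft
  → 139470 Ft
  Less research credit 68000 Ft → 71470 Ft

Minimum tax:
  Adjusted income: 519500 Ft + 76500 Ft + 157000 Ft + 127000 Ft = 880000 Ft
  Exemption: 73000 Ft − 20% × (880000 Ft − 836000 Ft) = 73000 Ft − 8800 Ft = 64200 Ft
  Base: 880000 Ft − 64200 Ft = 815800 Ft
  815800 Ft × 12% = 97896 Ft

Excess of minimum tax over standard income tax: 97896 Ft − 71470 Ft = 26426 Ft.

26426 Ft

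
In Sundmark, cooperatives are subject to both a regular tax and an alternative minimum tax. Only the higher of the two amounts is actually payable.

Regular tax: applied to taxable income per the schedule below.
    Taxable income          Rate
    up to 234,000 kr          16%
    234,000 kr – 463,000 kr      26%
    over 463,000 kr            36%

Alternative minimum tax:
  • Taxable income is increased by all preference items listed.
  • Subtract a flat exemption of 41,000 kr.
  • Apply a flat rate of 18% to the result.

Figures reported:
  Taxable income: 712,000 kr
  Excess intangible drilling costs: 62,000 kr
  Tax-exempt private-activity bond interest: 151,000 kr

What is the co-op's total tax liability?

186,620 kr

Regular tax:
  234,000 kr × 16% = 37,440 kr
  229,000 kr × 26% = 59,540 kr
  249,000 kr × 36% = 89,640 kr
  → 186,620 kr

Alternative minimum tax:
  Adjusted income: 712,000 kr + 62,000 kr + 151,000 kr = 925,000 kr
  Less exemption 41,000 kr → base 884,000 kr
  884,000 kr × 18% = 159,120 kr

186,620 kr > 159,120 kr, so the regular tax governs.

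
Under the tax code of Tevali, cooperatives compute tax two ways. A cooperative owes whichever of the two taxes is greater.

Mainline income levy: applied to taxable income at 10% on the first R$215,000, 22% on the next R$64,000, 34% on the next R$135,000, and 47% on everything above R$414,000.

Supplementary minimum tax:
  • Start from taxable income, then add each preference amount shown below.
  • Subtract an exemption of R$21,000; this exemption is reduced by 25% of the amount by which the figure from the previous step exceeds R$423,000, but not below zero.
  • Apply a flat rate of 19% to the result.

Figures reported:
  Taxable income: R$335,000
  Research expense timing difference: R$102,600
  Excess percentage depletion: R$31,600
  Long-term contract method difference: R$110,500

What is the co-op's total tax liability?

R$110,143

Mainline income levy:
  R$215,000 × 10% = R$21,500
  R$64,000 × 22% = R$14,080
  R$56,000 × 34% = R$19,040
  → R$54,620

Supplementary minimum tax:
  Adjusted income: R$335,000 + R$102,600 + R$31,600 + R$110,500 = R$579,700
  Exemption: 25% × (R$579,700 − R$423,000) = R$39,175 ≥ R$21,000, so the exemption is fully phased out
  Base: R$579,700 − R$0 = R$579,700
  R$579,700 × 19% = R$110,143

R$110,143 > R$54,620, so the supplementary minimum tax is the binding amount.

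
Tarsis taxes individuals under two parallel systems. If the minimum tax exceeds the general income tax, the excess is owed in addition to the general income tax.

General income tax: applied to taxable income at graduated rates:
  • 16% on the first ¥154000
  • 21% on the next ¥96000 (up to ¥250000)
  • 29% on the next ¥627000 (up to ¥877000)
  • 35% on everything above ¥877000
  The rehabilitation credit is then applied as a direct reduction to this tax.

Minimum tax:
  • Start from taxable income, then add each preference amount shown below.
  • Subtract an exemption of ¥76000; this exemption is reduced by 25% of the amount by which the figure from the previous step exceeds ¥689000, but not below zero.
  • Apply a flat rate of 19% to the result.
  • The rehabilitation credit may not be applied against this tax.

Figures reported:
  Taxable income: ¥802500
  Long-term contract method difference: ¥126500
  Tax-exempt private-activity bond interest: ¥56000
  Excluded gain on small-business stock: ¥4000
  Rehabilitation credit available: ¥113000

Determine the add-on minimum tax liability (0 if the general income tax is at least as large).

Minimum tax:
  Adjusted income: ¥802500 + ¥126500 + ¥56000 + ¥4000 = ¥989000
  Exemption: ¥76000 − 25% × (¥989000 − ¥689000) = ¥76000 − ¥75000 = ¥1000
  Base: ¥989000 − ¥1000 = ¥988000
  ¥988000 × 19% = ¥187720

General income tax:
  ¥154000 × 16% = ¥24640
  ¥96000 × 21% = ¥20160
  ¥552500 × 29% = ¥160225
  → ¥205025
  Less rehabilitation credit ¥113000 → ¥92025

Excess of minimum tax over general income tax: ¥187720 − ¥92025 = ¥95695.

¥95695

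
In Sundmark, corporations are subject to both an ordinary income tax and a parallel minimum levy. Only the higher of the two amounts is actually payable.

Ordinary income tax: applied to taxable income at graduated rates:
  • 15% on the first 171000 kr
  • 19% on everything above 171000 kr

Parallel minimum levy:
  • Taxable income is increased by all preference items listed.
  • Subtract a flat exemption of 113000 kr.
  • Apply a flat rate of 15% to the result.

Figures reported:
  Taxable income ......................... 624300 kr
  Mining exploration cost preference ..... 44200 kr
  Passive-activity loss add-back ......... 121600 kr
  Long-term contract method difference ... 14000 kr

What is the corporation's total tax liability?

Ordinary income tax:
  171000 kr × 15% = 25650 kr
  453300 kr × 19% = 86127 kr
  → 111777 kr

Parallel minimum levy:
  Adjusted income: 624300 kr + 44200 kr + 121600 kr + 14000 kr = 804100 kr
  Less exemption 113000 kr → base 691100 kr
  691100 kr × 15% = 103665 kr

111777 kr > 103665 kr, so the ordinary income tax governs.

111777 kr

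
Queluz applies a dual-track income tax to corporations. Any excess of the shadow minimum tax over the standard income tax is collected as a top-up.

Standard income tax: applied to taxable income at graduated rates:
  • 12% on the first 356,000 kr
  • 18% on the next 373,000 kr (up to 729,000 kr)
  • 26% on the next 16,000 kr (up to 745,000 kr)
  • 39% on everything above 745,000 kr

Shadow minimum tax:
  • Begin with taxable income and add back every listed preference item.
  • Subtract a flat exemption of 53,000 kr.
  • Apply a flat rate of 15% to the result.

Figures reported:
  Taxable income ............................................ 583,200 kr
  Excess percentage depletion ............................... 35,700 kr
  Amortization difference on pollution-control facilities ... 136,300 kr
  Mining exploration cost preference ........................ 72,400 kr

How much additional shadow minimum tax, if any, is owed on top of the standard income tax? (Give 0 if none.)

32,574 kr

Standard income tax:
  356,000 kr × 12% = 42,720 kr
  227,200 kr × 18% = 40,896 kr
  → 83,616 kr

Shadow minimum tax:
  Adjusted income: 583,200 kr + 35,700 kr + 136,300 kr + 72,400 kr = 827,600 kr
  Less exemption 53,000 kr → base 774,600 kr
  774,600 kr × 15% = 116,190 kr

Excess of shadow minimum tax over standard income tax: 116,190 kr − 83,616 kr = 32,574 kr.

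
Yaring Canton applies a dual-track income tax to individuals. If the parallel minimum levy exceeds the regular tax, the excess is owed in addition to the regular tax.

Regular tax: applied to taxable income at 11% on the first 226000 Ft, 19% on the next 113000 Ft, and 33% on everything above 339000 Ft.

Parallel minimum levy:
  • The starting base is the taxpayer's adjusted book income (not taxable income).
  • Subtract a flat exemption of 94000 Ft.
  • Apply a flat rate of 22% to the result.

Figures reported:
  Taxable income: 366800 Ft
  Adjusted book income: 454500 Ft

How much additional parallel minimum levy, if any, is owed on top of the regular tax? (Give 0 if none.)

Parallel minimum levy:
  Base (adjusted book income): 454500 Ft
  Less exemption 94000 Ft → base 360500 Ft
  360500 Ft × 22% = 79310 Ft

Regular tax:
  226000 Ft × 11% = 24860 Ft
  113000 Ft × 19% = 21470 Ft
  27800 Ft × 33% = 9174 Ft
  → 55504 Ft

Excess of parallel minimum levy over regular tax: 79310 Ft − 55504 Ft = 23806 Ft.

23806 Ft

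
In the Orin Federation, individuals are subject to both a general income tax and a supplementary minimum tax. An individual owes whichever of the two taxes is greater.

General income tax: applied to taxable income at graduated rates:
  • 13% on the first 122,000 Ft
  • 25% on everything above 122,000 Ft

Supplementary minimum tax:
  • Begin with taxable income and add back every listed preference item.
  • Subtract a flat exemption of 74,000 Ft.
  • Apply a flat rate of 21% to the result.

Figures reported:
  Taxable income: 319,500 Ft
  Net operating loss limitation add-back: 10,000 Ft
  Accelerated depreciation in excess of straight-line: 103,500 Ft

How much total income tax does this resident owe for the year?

Supplementary minimum tax:
  Adjusted income: 319,500 Ft + 10,000 Ft + 103,500 Ft = 433,000 Ft
  Less exemption 74,000 Ft → base 359,000 Ft
  359,000 Ft × 21% = 75,390 Ft

General income tax:
  122,000 Ft × 13% = 15,860 Ft
  197,500 Ft × 25% = 49,375 Ft
  → 65,235 Ft

75,390 Ft > 65,235 Ft, so the supplementary minimum tax is the binding amount.

75,390 Ft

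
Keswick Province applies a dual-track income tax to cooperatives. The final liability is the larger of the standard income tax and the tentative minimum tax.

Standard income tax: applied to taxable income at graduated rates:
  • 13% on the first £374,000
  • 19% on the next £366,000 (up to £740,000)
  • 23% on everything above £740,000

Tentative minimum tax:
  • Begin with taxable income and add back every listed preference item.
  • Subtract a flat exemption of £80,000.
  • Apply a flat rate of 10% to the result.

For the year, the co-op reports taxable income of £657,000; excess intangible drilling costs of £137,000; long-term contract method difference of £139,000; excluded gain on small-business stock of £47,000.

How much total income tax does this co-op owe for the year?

Standard income tax:
  £374,000 × 13% = £48,620
  £283,000 × 19% = £53,770
  → £102,390

Tentative minimum tax:
  Adjusted income: £657,000 + £137,000 + £139,000 + £47,000 = £980,000
  Less exemption £80,000 → base £900,000
  £900,000 × 10% = £90,000

£102,390 > £90,000, so the standard income tax governs.

£102,390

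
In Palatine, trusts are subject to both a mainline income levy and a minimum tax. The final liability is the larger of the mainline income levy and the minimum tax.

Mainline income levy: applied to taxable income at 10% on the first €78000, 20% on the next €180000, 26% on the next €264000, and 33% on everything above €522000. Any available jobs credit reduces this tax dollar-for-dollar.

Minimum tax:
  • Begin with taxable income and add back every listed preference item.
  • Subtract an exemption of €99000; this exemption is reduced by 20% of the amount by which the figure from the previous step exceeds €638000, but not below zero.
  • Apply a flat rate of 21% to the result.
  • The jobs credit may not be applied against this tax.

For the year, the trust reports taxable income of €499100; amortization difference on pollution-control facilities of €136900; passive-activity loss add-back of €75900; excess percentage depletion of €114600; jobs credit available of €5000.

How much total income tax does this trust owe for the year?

€160692

Mainline income levy:
  €78000 × 10% = €7800
  €180000 × 20% = €36000
  €241100 × 26% = €62686
  → €106486
  Less jobs credit €5000 → €101486

Minimum tax:
  Adjusted income: €499100 + €136900 + €75900 + €114600 = €826500
  Exemption: €99000 − 20% × (€826500 − €638000) = €99000 − €37700 = €61300
  Base: €826500 − €61300 = €765200
  €765200 × 21% = €160692

€160692 > €101486, so the minimum tax is the binding amount.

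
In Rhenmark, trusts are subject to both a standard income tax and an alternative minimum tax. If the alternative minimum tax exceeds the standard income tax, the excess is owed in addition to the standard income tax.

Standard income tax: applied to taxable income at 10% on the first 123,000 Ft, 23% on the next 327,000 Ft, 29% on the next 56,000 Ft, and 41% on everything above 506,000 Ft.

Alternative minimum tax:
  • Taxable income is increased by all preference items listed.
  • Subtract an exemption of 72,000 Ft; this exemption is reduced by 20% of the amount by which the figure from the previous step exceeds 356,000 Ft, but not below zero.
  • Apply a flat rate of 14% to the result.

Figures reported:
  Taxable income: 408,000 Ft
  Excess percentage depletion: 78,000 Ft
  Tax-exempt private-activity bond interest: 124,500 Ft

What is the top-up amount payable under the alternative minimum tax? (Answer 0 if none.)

4,666 Ft

Standard income tax:
  123,000 Ft × 10% = 12,300 Ft
  285,000 Ft × 23% = 65,550 Ft
  → 77,850 Ft

Alternative minimum tax:
  Adjusted income: 408,000 Ft + 78,000 Ft + 124,500 Ft = 610,500 Ft
  Exemption: 72,000 Ft − 20% × (610,500 Ft − 356,000 Ft) = 72,000 Ft − 50,900 Ft = 21,100 Ft
  Base: 610,500 Ft − 21,100 Ft = 589,400 Ft
  589,400 Ft × 14% = 82,516 Ft

Excess of alternative minimum tax over standard income tax: 82,516 Ft − 77,850 Ft = 4,666 Ft.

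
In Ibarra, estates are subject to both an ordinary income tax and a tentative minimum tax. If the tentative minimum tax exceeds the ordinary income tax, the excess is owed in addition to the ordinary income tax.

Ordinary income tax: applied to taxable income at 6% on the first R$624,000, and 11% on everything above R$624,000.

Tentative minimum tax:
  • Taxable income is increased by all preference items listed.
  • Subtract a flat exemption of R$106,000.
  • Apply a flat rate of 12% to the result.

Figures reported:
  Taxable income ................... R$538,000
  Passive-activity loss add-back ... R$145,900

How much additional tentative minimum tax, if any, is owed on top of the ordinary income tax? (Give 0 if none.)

Ordinary income tax:
  R$538,000 × 6% = R$32,280

Tentative minimum tax:
  Adjusted income: R$538,000 + R$145,900 = R$683,900
  Less exemption R$106,000 → base R$577,900
  R$577,900 × 12% = R$69,348

Excess of tentative minimum tax over ordinary income tax: R$69,348 − R$32,280 = R$37,068.

R$37,068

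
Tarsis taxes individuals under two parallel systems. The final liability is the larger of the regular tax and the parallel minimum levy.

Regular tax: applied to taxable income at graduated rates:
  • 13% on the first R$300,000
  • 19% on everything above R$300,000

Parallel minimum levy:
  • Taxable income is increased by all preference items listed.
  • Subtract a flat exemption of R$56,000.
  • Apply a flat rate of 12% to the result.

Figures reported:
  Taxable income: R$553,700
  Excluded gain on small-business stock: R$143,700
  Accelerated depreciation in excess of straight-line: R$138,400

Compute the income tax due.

R$93,576

Regular tax:
  R$300,000 × 13% = R$39,000
  R$253,700 × 19% = R$48,203
  → R$87,203

Parallel minimum levy:
  Adjusted income: R$553,700 + R$143,700 + R$138,400 = R$835,800
  Less exemption R$56,000 → base R$779,800
  R$779,800 × 12% = R$93,576

R$93,576 > R$87,203, so the parallel minimum levy is the binding amount.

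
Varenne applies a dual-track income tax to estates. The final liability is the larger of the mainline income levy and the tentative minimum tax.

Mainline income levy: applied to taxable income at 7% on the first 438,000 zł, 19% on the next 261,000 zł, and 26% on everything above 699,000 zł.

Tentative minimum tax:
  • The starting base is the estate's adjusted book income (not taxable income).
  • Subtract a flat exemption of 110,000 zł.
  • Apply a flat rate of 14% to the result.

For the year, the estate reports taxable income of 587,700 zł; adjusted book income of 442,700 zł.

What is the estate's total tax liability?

59,103 zł

Mainline income levy:
  438,000 zł × 7% = 30,660 zł
  149,700 zł × 19% = 28,443 zł
  → 59,103 zł

Tentative minimum tax:
  Base (adjusted book income): 442,700 zł
  Less exemption 110,000 zł → base 332,700 zł
  332,700 zł × 14% = 46,578 zł

59,103 zł > 46,578 zł, so the mainline income levy governs.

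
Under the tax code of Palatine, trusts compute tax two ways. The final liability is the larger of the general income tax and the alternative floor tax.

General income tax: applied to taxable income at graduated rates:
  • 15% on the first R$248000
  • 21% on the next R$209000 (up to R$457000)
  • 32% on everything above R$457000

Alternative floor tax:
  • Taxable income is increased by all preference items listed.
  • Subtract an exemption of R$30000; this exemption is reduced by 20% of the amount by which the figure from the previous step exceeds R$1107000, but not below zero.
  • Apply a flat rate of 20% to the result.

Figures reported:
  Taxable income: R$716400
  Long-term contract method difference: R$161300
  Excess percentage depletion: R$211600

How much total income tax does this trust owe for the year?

R$211860

General income tax:
  R$248000 × 15% = R$37200
  R$209000 × 21% = R$43890
  R$259400 × 32% = R$83008
  → R$164098

Alternative floor tax:
  Adjusted income: R$716400 + R$161300 + R$211600 = R$1089300
  Exemption: R$1089300 ≤ R$1107000, so full R$30000 applies
  Base: R$1089300 − R$30000 = R$1059300
  R$1059300 × 20% = R$211860

R$211860 > R$164098, so the alternative floor tax is the binding amount.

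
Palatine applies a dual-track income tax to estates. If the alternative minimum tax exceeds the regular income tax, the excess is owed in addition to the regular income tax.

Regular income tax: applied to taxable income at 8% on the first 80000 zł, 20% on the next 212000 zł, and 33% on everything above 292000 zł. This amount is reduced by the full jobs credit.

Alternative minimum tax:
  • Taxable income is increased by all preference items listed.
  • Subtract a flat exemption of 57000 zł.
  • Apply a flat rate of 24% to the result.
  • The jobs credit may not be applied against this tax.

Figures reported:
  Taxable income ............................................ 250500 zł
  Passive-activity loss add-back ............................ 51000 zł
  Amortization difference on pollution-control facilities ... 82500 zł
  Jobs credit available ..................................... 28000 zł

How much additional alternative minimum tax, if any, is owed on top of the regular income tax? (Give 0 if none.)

65980 zł

Regular income tax:
  80000 zł × 8% = 6400 zł
  170500 zł × 20% = 34100 zł
  → 40500 zł
  Less jobs credit 28000 zł → 12500 zł

Alternative minimum tax:
  Adjusted income: 250500 zł + 51000 zł + 82500 zł = 384000 zł
  Less exemption 57000 zł → base 327000 zł
  327000 zł × 24% = 78480 zł

Excess of alternative minimum tax over regular income tax: 78480 zł − 12500 zł = 65980 zł.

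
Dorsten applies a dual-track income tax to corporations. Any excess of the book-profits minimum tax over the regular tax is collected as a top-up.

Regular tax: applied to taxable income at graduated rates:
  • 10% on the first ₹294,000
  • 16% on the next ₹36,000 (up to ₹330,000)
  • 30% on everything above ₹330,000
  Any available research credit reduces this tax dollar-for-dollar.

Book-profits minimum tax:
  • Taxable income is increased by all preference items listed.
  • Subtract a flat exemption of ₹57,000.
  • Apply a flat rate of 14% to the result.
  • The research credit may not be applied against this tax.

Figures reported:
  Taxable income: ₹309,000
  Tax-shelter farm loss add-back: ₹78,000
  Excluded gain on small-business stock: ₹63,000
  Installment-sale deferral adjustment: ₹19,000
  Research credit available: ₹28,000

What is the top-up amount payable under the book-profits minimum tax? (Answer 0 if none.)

₹53,880

Book-profits minimum tax:
  Adjusted income: ₹309,000 + ₹78,000 + ₹63,000 + ₹19,000 = ₹469,000
  Less exemption ₹57,000 → base ₹412,000
  ₹412,000 × 14% = ₹57,680

Regular tax:
  ₹294,000 × 10% = ₹29,400
  ₹15,000 × 16% = ₹2,400
  → ₹31,800
  Less research credit ₹28,000 → ₹3,800

Excess of book-profits minimum tax over regular tax: ₹57,680 − ₹3,800 = ₹53,880.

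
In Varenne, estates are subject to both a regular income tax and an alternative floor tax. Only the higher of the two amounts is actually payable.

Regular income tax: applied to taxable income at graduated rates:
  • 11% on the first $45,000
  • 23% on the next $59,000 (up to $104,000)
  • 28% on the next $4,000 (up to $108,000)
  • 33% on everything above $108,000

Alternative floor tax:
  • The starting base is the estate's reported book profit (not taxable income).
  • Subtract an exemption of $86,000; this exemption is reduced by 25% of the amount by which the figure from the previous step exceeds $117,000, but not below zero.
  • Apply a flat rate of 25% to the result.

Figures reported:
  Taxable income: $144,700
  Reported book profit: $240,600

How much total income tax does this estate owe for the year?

Alternative floor tax:
  Base (reported book profit): $240,600
  Exemption: $86,000 − 25% × ($240,600 − $117,000) = $86,000 − $30,900 = $55,100
  Base: $240,600 − $55,100 = $185,500
  $185,500 × 25% = $46,375

Regular income tax:
  $45,000 × 11% = $4,950
  $59,000 × 23% = $13,570
  $4,000 × 28% = $1,120
  $36,700 × 33% = $12,111
  → $31,751

$46,375 > $31,751, so the alternative floor tax is the binding amount.

$46,375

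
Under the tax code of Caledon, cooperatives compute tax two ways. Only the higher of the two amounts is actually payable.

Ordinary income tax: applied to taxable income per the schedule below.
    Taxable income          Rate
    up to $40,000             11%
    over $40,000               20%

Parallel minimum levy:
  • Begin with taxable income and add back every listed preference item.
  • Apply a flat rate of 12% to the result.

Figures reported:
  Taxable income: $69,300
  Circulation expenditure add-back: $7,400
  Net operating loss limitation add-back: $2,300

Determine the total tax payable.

Ordinary income tax:
  $40,000 × 11% = $4,400
  $29,300 × 20% = $5,860
  → $10,260

Parallel minimum levy:
  Adjusted income: $69,300 + $7,400 + $2,300 = $79,000
  $79,000 × 12% = $9,480

$10,260 > $9,480, so the ordinary income tax governs.

$10,260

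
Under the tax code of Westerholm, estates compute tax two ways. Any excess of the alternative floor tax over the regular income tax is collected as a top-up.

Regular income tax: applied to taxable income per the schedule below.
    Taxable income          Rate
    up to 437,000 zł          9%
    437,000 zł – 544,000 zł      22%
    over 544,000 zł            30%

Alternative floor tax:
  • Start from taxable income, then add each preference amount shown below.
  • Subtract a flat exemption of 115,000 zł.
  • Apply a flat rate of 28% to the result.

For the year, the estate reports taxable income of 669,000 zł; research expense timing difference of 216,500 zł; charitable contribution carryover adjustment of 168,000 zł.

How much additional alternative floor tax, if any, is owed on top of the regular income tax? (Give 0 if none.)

162,410 zł

Regular income tax:
  437,000 zł × 9% = 39,330 zł
  107,000 zł × 22% = 23,540 zł
  125,000 zł × 30% = 37,500 zł
  → 100,370 zł

Alternative floor tax:
  Adjusted income: 669,000 zł + 216,500 zł + 168,000 zł = 1,053,500 zł
  Less exemption 115,000 zł → base 938,500 zł
  938,500 zł × 28% = 262,780 zł

Excess of alternative floor tax over regular income tax: 262,780 zł − 100,370 zł = 162,410 zł.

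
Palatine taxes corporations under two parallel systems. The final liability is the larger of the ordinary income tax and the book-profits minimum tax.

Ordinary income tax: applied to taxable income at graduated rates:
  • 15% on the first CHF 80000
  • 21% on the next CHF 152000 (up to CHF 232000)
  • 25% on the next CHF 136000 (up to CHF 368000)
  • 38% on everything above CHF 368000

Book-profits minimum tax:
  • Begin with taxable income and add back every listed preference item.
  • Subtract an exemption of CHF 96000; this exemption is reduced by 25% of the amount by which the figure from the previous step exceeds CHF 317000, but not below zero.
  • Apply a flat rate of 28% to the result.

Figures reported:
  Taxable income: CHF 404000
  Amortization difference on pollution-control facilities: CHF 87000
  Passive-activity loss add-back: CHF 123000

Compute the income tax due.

Ordinary income tax:
  CHF 80000 × 15% = CHF 12000
  CHF 152000 × 21% = CHF 31920
  CHF 136000 × 25% = CHF 34000
  CHF 36000 × 38% = CHF 13680
  → CHF 91600

Book-profits minimum tax:
  Adjusted income: CHF 404000 + CHF 87000 + CHF 123000 = CHF 614000
  Exemption: CHF 96000 − 25% × (CHF 614000 − CHF 317000) = CHF 96000 − CHF 74250 = CHF 21750
  Base: CHF 614000 − CHF 21750 = CHF 592250
  CHF 592250 × 28% = CHF 165830

CHF 165830 > CHF 91600, so the book-profits minimum tax is the binding amount.

CHF 165830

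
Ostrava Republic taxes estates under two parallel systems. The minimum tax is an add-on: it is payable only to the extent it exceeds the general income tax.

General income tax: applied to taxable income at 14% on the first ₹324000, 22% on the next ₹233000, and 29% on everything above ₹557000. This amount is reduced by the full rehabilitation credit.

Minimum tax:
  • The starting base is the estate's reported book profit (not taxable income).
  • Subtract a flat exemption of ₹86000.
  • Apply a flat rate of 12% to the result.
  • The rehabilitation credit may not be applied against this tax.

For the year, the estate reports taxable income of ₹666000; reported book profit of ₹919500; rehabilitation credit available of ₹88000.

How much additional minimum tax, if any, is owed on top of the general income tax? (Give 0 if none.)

General income tax:
  ₹324000 × 14% = ₹45360
  ₹233000 × 22% = ₹51260
  ₹109000 × 29% = ₹31610
  → ₹128230
  Less rehabilitation credit ₹88000 → ₹40230

Minimum tax:
  Base (reported book profit): ₹919500
  Less exemption ₹86000 → base ₹833500
  ₹833500 × 12% = ₹100020

Excess of minimum tax over general income tax: ₹100020 − ₹40230 = ₹59790.

₹59790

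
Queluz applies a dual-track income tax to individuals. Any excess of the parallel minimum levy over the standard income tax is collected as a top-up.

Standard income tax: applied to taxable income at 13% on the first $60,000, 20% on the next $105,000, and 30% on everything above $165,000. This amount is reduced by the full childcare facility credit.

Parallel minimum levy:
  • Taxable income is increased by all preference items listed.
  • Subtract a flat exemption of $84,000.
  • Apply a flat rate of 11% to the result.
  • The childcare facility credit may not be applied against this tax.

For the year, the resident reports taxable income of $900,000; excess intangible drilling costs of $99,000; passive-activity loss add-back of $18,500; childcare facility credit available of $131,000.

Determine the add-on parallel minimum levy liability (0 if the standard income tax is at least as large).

Standard income tax:
  $60,000 × 13% = $7,800
  $105,000 × 20% = $21,000
  $735,000 × 30% = $220,500
  → $249,300
  Less childcare facility credit $131,000 → $118,300

Parallel minimum levy:
  Adjusted income: $900,000 + $99,000 + $18,500 = $1,017,500
  Less exemption $84,000 → base $933,500
  $933,500 × 11% = $102,685

$102,685 ≤ $118,300, so no add-on is due.

$0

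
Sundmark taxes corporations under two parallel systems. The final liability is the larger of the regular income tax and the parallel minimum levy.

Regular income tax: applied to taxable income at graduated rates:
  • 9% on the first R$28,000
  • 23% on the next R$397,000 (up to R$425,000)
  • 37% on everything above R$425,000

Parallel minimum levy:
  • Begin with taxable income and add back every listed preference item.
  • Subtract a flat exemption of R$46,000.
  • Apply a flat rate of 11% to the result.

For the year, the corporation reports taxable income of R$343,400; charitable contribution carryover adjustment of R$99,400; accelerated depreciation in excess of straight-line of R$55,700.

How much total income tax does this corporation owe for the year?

R$75,062

Regular income tax:
  R$28,000 × 9% = R$2,520
  R$315,400 × 23% = R$72,542
  → R$75,062

Parallel minimum levy:
  Adjusted income: R$343,400 + R$99,400 + R$55,700 = R$498,500
  Less exemption R$46,000 → base R$452,500
  R$452,500 × 11% = R$49,775

R$75,062 > R$49,775, so the regular income tax governs.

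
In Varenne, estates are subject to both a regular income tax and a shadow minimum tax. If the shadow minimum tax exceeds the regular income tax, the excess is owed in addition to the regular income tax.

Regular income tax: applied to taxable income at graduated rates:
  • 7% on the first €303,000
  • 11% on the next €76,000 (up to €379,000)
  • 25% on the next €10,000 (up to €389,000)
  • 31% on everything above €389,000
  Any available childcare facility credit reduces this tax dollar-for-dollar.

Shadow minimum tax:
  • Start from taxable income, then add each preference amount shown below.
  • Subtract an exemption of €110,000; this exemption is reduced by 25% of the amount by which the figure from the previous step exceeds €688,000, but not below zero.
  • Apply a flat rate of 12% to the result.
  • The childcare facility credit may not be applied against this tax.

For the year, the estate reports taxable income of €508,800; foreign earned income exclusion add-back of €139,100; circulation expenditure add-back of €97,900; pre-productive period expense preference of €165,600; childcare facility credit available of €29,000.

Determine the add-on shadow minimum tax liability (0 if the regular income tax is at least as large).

Regular income tax:
  €303,000 × 7% = €21,210
  €76,000 × 11% = €8,360
  €10,000 × 25% = €2,500
  €119,800 × 31% = €37,138
  → €69,208
  Less childcare facility credit €29,000 → €40,208

Shadow minimum tax:
  Adjusted income: €508,800 + €139,100 + €97,900 + €165,600 = €911,400
  Exemption: €110,000 − 25% × (€911,400 − €688,000) = €110,000 − €55,850 = €54,150
  Base: €911,400 − €54,150 = €857,250
  €857,250 × 12% = €102,870

Excess of shadow minimum tax over regular income tax: €102,870 − €40,208 = €62,662.

€62,662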